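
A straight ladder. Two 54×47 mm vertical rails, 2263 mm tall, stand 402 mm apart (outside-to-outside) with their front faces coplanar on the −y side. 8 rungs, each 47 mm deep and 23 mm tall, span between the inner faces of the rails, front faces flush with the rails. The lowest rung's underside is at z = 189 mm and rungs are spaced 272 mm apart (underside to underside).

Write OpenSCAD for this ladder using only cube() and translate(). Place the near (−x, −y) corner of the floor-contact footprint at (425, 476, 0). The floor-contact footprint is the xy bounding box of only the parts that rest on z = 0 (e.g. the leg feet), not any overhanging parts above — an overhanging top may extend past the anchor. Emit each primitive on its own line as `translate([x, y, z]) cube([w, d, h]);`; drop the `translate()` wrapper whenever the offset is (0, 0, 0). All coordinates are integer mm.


translate([425, 476, 0]) cube([54, 47, 2263]);
translate([773, 476, 0]) cube([54, 47, 2263]);
translate([479, 476, 189]) cube([294, 47, 23]);
translate([479, 476, 461]) cube([294, 47, 23]);
translate([479, 476, 733]) cube([294, 47, 23]);
translate([479, 476, 1005]) cube([294, 47, 23]);
translate([479, 476, 1277]) cube([294, 47, 23]);
translate([479, 476, 1549]) cube([294, 47, 23]);
translate([479, 476, 1821]) cube([294, 47, 23]);
translate([479, 476, 2093]) cube([294, 47, 23]);


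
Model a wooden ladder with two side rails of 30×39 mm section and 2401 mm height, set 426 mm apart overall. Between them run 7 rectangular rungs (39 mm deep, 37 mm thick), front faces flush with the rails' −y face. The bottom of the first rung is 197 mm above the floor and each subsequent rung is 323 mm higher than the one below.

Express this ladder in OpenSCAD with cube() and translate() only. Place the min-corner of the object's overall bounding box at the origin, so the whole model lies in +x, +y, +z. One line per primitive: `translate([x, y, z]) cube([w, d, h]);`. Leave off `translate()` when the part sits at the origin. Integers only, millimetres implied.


// rung span = 426 - 2*30 = 366
// rung[k] z = 197 + k*323
cube([30, 39, 2401]);
translate([396, 0, 0]) cube([30, 39, 2401]);
translate([30, 0, 197]) cube([366, 39, 37]);
translate([30, 0, 520]) cube([366, 39, 37]);
translate([30, 0, 843]) cube([366, 39, 37]);
translate([30, 0, 1166]) cube([366, 39, 37]);
translate([30, 0, 1489]) cube([366, 39, 37]);
translate([30, 0, 1812]) cube([366, 39, 37]);
translate([30, 0, 2135]) cube([366, 39, 37]);


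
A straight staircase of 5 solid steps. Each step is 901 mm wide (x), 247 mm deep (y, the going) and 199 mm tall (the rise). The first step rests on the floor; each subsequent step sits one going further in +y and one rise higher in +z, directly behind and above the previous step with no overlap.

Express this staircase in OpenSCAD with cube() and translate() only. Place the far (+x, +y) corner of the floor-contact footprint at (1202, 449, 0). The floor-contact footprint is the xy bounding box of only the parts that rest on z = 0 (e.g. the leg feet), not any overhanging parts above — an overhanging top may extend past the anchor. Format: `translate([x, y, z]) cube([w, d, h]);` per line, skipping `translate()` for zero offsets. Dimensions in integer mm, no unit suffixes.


translate([301, 202, 0]) cube([901, 247, 199]);
translate([301, 449, 199]) cube([901, 247, 199]);
translate([301, 696, 398]) cube([901, 247, 199]);
translate([301, 943, 597]) cube([901, 247, 199]);
translate([301, 1190, 796]) cube([901, 247, 199]);


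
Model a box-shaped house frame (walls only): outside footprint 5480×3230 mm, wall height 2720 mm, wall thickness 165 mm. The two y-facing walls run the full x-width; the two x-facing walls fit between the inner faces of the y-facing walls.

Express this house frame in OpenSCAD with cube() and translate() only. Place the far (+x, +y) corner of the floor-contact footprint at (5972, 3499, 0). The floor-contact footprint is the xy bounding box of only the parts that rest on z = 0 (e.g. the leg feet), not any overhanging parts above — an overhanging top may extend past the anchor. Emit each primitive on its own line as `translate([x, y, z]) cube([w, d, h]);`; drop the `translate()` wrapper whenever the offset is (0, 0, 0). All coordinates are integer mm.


translate([492, 269, 0]) cube([5480, 165, 2720]);
translate([492, 3334, 0]) cube([5480, 165, 2720]);
translate([492, 434, 0]) cube([165, 2900, 2720]);
translate([5807, 434, 0]) cube([165, 2900, 2720]);


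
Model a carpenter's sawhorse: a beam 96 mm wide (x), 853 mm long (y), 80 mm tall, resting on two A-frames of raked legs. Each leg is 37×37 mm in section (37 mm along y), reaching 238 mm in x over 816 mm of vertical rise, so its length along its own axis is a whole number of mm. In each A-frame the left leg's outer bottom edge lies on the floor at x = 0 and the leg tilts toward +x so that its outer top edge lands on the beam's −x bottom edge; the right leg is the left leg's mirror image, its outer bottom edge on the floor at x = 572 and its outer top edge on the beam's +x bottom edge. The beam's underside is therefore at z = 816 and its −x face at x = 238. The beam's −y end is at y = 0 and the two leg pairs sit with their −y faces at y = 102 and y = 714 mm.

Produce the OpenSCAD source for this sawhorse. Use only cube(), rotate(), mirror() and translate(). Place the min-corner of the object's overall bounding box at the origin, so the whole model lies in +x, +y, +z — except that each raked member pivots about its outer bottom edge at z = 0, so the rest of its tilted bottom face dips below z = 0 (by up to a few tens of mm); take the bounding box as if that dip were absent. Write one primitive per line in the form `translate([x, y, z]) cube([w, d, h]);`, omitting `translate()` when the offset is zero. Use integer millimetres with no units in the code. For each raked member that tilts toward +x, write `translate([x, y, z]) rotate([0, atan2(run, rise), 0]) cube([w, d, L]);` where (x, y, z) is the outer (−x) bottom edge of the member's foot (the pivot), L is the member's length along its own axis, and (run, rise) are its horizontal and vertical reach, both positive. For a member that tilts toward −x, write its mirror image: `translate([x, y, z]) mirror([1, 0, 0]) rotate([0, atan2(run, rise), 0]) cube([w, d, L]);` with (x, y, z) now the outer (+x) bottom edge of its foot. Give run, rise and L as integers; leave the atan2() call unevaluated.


translate([238, 0, 816]) cube([96, 853, 80]);
translate([0, 102, 0]) rotate([0, atan2(238, 816), 0]) cube([37, 37, 850]);
translate([572, 102, 0]) mirror([1, 0, 0]) rotate([0, atan2(238, 816), 0]) cube([37, 37, 850]);
translate([0, 714, 0]) rotate([0, atan2(238, 816), 0]) cube([37, 37, 850]);
translate([572, 714, 0]) mirror([1, 0, 0]) rotate([0, atan2(238, 816), 0]) cube([37, 37, 850]);


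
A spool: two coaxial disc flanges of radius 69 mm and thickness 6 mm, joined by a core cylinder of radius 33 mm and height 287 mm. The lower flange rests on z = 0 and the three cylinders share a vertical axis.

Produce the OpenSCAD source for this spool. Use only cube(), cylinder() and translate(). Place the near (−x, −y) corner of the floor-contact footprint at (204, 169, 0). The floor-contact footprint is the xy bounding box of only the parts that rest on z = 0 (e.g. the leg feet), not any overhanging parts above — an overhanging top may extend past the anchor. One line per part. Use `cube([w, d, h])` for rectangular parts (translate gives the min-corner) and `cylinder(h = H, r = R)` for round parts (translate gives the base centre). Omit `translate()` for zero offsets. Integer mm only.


translate([273, 238, 0]) cylinder(h = 6, r = 69);
translate([273, 238, 6]) cylinder(h = 287, r = 33);
translate([273, 238, 293]) cylinder(h = 6, r = 69);


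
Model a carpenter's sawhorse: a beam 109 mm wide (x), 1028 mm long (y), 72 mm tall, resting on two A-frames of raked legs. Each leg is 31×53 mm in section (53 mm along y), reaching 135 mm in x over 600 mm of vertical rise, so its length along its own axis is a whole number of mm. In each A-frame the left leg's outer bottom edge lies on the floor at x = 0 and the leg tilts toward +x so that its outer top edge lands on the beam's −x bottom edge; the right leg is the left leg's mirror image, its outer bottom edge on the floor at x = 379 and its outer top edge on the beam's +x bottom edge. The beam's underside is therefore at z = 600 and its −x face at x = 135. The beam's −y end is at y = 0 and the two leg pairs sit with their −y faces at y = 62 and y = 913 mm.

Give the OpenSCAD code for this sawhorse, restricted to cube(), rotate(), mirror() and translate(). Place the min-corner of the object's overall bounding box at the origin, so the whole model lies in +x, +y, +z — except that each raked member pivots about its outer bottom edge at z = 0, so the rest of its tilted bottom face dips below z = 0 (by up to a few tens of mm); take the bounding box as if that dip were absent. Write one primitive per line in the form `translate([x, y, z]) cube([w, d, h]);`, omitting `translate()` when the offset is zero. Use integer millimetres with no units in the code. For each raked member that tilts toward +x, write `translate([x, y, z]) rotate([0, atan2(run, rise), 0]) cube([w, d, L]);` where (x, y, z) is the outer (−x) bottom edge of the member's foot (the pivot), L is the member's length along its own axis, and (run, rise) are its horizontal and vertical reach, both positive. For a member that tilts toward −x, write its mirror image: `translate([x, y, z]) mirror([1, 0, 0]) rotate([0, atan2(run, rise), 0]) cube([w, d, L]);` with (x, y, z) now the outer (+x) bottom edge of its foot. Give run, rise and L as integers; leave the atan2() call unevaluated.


// leg length = √(135² + 600²) = 615
// right-leg outer foot x = 2·135 + 109 = 379
// beam min-corner = (135, 0, 600)
translate([135, 0, 600]) cube([109, 1028, 72]);
translate([0, 62, 0]) rotate([0, atan2(135, 600), 0]) cube([31, 53, 615]);
translate([379, 62, 0]) mirror([1, 0, 0]) rotate([0, atan2(135, 600), 0]) cube([31, 53, 615]);
translate([0, 913, 0]) rotate([0, atan2(135, 600), 0]) cube([31, 53, 615]);
translate([379, 913, 0]) mirror([1, 0, 0]) rotate([0, atan2(135, 600), 0]) cube([31, 53, 615]);


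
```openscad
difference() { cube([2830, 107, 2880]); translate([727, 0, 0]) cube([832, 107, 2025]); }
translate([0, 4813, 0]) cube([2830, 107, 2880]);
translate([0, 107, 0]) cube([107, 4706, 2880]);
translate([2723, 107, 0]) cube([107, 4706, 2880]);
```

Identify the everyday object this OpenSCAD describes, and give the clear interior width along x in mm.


A single room. The interior width is 2616 mm.

Four walls enclosing a rectangle with a door in the front wall — a room. Outside width 2830 minus two 107 mm walls gives 2616 mm.


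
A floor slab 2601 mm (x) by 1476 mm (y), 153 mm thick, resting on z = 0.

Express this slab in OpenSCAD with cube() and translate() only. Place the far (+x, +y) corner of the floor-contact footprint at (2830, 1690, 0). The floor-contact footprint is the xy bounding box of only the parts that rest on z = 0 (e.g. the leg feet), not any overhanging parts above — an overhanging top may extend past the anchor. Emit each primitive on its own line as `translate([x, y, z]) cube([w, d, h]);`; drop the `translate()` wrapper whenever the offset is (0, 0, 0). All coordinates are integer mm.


translate([229, 214, 0]) cube([2601, 1476, 153]);


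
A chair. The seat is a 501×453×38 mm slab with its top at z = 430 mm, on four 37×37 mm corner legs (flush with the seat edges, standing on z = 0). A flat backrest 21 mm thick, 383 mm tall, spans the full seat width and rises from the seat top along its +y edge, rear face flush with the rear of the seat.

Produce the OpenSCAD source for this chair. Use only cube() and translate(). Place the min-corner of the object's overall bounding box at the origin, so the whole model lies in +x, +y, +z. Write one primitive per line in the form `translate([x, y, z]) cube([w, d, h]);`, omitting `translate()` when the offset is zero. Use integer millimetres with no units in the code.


translate([0, 0, 392]) cube([501, 453, 38]);
cube([37, 37, 392]);
translate([464, 0, 0]) cube([37, 37, 392]);
translate([0, 416, 0]) cube([37, 37, 392]);
translate([464, 416, 0]) cube([37, 37, 392]);
translate([0, 432, 430]) cube([501, 21, 383]);


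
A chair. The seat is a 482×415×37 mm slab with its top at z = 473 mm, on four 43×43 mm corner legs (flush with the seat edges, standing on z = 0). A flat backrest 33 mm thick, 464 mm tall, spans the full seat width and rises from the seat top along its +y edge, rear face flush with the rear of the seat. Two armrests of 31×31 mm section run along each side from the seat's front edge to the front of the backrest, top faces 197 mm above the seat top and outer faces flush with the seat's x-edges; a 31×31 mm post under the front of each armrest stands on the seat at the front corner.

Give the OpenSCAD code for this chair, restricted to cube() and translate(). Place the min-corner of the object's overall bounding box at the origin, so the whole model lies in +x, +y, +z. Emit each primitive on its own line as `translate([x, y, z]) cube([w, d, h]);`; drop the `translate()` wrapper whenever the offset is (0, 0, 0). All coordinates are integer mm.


translate([0, 0, 436]) cube([482, 415, 37]);
cube([43, 43, 436]);
translate([439, 0, 0]) cube([43, 43, 436]);
translate([0, 372, 0]) cube([43, 43, 436]);
translate([439, 372, 0]) cube([43, 43, 436]);
translate([0, 382, 473]) cube([482, 33, 464]);
translate([0, 0, 639]) cube([31, 382, 31]);
translate([451, 0, 639]) cube([31, 382, 31]);
translate([0, 0, 473]) cube([31, 31, 166]);
translate([451, 0, 473]) cube([31, 31, 166]);


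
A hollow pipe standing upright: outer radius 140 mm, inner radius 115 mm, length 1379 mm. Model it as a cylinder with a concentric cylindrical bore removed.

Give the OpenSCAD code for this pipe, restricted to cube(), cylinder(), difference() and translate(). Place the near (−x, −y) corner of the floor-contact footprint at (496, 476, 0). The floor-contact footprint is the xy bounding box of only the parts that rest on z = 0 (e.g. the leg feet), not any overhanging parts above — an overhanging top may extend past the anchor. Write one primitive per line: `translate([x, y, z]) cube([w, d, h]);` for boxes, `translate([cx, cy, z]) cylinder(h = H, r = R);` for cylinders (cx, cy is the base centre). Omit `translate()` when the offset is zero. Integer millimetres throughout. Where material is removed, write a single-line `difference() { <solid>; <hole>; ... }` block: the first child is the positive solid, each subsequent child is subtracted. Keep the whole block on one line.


difference() { translate([636, 616, 0]) cylinder(h = 1379, r = 140); translate([636, 616, 0]) cylinder(h = 1379, r = 115); }


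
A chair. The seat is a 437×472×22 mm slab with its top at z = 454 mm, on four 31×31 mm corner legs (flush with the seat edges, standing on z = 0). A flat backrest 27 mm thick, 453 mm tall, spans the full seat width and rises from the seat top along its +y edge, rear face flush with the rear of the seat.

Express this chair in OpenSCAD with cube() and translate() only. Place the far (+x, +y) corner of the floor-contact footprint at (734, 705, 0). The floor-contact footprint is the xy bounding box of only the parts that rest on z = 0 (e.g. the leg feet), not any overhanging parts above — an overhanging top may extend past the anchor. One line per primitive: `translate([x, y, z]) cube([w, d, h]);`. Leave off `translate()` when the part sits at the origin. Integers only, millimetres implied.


translate([297, 233, 432]) cube([437, 472, 22]);
translate([297, 233, 0]) cube([31, 31, 432]);
translate([703, 233, 0]) cube([31, 31, 432]);
translate([297, 674, 0]) cube([31, 31, 432]);
translate([703, 674, 0]) cube([31, 31, 432]);
translate([297, 678, 454]) cube([437, 27, 453]);


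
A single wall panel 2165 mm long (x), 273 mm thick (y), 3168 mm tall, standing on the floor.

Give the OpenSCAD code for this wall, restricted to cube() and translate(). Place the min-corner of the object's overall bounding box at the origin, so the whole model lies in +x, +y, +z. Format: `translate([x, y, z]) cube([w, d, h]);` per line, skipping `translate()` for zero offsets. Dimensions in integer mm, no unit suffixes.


cube([2165, 273, 3168]);


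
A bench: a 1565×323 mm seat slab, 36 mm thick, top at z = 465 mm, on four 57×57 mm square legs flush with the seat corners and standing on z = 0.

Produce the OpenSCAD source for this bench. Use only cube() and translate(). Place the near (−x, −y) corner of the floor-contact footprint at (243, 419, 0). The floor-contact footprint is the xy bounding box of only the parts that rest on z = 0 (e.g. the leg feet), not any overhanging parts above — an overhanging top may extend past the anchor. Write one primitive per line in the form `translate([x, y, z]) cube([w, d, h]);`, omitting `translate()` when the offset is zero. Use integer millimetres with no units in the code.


// leg_h = 465 − 36 = 429
translate([243, 419, 429]) cube([1565, 323, 36]);
translate([243, 419, 0]) cube([57, 57, 429]);
translate([243, 685, 0]) cube([57, 57, 429]);
translate([1751, 419, 0]) cube([57, 57, 429]);
translate([1751, 685, 0]) cube([57, 57, 429]);


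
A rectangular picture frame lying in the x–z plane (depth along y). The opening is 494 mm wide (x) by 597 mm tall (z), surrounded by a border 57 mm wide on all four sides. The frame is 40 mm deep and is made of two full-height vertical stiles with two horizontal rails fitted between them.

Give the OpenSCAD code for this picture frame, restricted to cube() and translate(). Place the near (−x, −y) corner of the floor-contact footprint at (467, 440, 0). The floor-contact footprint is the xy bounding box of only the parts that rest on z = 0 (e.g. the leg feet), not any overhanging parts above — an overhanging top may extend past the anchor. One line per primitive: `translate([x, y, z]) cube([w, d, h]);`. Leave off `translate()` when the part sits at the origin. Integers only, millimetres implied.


translate([467, 440, 0]) cube([57, 40, 711]);
translate([1018, 440, 0]) cube([57, 40, 711]);
translate([524, 440, 0]) cube([494, 40, 57]);
translate([524, 440, 654]) cube([494, 40, 57]);


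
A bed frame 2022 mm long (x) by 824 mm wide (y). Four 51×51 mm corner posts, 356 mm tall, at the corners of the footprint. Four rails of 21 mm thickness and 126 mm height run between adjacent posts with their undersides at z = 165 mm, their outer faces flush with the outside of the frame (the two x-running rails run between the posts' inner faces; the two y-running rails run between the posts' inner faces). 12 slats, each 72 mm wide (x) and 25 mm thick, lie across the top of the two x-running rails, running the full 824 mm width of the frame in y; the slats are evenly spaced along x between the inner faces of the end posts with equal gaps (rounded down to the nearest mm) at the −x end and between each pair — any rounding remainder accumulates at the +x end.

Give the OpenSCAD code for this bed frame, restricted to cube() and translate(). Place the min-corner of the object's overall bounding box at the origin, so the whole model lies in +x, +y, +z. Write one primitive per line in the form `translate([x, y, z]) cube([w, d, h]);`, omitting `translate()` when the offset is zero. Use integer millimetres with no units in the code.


cube([51, 51, 356]);
translate([0, 773, 0]) cube([51, 51, 356]);
translate([1971, 0, 0]) cube([51, 51, 356]);
translate([1971, 773, 0]) cube([51, 51, 356]);
translate([51, 0, 165]) cube([1920, 21, 126]);
translate([51, 803, 165]) cube([1920, 21, 126]);
translate([0, 51, 165]) cube([21, 722, 126]);
translate([2001, 51, 165]) cube([21, 722, 126]);
translate([132, 0, 291]) cube([72, 824, 25]);
translate([285, 0, 291]) cube([72, 824, 25]);
translate([438, 0, 291]) cube([72, 824, 25]);
translate([591, 0, 291]) cube([72, 824, 25]);
translate([744, 0, 291]) cube([72, 824, 25]);
translate([897, 0, 291]) cube([72, 824, 25]);
translate([1050, 0, 291]) cube([72, 824, 25]);
translate([1203, 0, 291]) cube([72, 824, 25]);
translate([1356, 0, 291]) cube([72, 824, 25]);
translate([1509, 0, 291]) cube([72, 824, 25]);
translate([1662, 0, 291]) cube([72, 824, 25]);
translate([1815, 0, 291]) cube([72, 824, 25]);


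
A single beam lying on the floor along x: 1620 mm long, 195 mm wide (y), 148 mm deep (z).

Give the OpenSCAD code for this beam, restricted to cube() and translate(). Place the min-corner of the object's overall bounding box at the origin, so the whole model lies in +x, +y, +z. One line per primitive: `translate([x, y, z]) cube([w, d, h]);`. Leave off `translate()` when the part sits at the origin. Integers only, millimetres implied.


cube([1620, 195, 148]);


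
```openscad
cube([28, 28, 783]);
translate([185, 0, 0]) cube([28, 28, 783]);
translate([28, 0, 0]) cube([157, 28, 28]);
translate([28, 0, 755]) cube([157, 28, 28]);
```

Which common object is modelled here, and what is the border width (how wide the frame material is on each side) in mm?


A picture frame. The border width is 28 mm.

Four thin pieces enclosing a rectangular opening — a picture frame. The two full-height stiles are 783 mm tall; the top rail sits at z = 755 and is 28 mm tall, so the border above the opening is 783 − 755 = 28 mm, matching the stile x-width.


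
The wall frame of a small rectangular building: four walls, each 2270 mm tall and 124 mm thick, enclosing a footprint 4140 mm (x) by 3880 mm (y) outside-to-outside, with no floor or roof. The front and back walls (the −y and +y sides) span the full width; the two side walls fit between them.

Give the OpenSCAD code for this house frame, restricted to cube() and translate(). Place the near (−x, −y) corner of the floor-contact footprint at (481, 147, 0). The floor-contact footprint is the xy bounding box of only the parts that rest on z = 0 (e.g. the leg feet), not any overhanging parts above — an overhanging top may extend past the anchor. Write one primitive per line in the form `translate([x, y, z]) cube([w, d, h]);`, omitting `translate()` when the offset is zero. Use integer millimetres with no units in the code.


translate([481, 147, 0]) cube([4140, 124, 2270]);
translate([481, 3903, 0]) cube([4140, 124, 2270]);
translate([481, 271, 0]) cube([124, 3632, 2270]);
translate([4497, 271, 0]) cube([124, 3632, 2270]);


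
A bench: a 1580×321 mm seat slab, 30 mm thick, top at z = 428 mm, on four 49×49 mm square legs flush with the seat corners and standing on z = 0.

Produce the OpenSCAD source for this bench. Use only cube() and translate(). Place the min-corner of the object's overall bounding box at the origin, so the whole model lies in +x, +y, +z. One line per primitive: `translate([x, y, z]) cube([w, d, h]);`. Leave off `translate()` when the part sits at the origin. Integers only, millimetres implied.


translate([0, 0, 398]) cube([1580, 321, 30]);
cube([49, 49, 398]);
translate([0, 272, 0]) cube([49, 49, 398]);
translate([1531, 0, 0]) cube([49, 49, 398]);
translate([1531, 272, 0]) cube([49, 49, 398]);


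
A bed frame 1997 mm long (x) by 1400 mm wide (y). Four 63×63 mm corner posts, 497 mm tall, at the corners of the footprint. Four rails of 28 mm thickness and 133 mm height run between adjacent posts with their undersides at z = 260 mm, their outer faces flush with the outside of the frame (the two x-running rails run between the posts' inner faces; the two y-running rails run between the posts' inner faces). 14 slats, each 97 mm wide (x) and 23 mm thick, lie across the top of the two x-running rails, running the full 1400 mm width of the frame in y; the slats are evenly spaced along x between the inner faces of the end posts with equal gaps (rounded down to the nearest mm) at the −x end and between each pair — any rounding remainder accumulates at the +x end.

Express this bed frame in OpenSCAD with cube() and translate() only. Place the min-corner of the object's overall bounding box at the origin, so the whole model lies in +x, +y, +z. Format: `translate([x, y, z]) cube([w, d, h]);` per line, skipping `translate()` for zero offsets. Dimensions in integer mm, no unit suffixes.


cube([63, 63, 497]);
translate([0, 1337, 0]) cube([63, 63, 497]);
translate([1934, 0, 0]) cube([63, 63, 497]);
translate([1934, 1337, 0]) cube([63, 63, 497]);
translate([63, 0, 260]) cube([1871, 28, 133]);
translate([63, 1372, 260]) cube([1871, 28, 133]);
translate([0, 63, 260]) cube([28, 1274, 133]);
translate([1969, 63, 260]) cube([28, 1274, 133]);
translate([97, 0, 393]) cube([97, 1400, 23]);
translate([228, 0, 393]) cube([97, 1400, 23]);
translate([359, 0, 393]) cube([97, 1400, 23]);
translate([490, 0, 393]) cube([97, 1400, 23]);
translate([621, 0, 393]) cube([97, 1400, 23]);
translate([752, 0, 393]) cube([97, 1400, 23]);
translate([883, 0, 393]) cube([97, 1400, 23]);
translate([1014, 0, 393]) cube([97, 1400, 23]);
translate([1145, 0, 393]) cube([97, 1400, 23]);
translate([1276, 0, 393]) cube([97, 1400, 23]);
translate([1407, 0, 393]) cube([97, 1400, 23]);
translate([1538, 0, 393]) cube([97, 1400, 23]);
translate([1669, 0, 393]) cube([97, 1400, 23]);
translate([1800, 0, 393]) cube([97, 1400, 23]);


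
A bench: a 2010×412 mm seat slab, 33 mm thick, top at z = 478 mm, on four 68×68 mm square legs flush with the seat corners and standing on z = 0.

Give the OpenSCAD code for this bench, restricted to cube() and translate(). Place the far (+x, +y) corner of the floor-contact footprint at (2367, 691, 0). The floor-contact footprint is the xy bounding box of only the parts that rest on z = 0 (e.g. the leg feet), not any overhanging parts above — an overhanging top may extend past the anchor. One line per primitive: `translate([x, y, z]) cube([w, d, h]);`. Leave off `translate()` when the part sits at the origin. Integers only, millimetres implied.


translate([357, 279, 445]) cube([2010, 412, 33]);
translate([357, 279, 0]) cube([68, 68, 445]);
translate([357, 623, 0]) cube([68, 68, 445]);
translate([2299, 279, 0]) cube([68, 68, 445]);
translate([2299, 623, 0]) cube([68, 68, 445]);


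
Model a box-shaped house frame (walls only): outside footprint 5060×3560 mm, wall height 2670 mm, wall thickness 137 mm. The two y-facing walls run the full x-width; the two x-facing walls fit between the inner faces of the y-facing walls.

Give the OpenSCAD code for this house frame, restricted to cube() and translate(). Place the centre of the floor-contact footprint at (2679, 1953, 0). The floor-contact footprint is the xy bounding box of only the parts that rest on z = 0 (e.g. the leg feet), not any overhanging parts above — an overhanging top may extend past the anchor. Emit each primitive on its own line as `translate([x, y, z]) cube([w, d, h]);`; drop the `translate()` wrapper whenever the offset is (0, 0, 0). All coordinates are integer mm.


translate([149, 173, 0]) cube([5060, 137, 2670]);
translate([149, 3596, 0]) cube([5060, 137, 2670]);
translate([149, 310, 0]) cube([137, 3286, 2670]);
translate([5072, 310, 0]) cube([137, 3286, 2670]);


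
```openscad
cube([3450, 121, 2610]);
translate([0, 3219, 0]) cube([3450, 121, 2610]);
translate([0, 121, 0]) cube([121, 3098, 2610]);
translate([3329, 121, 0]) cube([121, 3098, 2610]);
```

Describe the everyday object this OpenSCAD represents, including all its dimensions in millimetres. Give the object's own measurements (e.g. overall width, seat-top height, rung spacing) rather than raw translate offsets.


The wall frame of a small rectangular building: four walls, each 2610 mm tall and 121 mm thick, enclosing a footprint 3450 mm (x) by 3340 mm (y) outside-to-outside, with no floor or roof. The front and back walls (the −y and +y sides) span the full width; the two side walls fit between them.


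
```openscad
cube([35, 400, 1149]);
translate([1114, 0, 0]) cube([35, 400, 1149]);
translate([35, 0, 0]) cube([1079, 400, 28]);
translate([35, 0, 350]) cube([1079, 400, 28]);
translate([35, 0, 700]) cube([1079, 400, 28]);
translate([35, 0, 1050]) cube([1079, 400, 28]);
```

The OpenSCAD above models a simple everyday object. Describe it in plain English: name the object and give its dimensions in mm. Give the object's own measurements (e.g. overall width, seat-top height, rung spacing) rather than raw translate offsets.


An open bookshelf. Two side panels, each 35 mm thick, 400 mm deep and 1149 mm tall, stand 1149 mm apart (outside-to-outside). Between them sit 4 shelves, each 28 mm thick and 400 mm deep, spanning the full gap between the sides. The bottom shelf rests on the floor (its underside at z = 0) and the clear gap between one shelf's top and the next shelf's underside is 322 mm.


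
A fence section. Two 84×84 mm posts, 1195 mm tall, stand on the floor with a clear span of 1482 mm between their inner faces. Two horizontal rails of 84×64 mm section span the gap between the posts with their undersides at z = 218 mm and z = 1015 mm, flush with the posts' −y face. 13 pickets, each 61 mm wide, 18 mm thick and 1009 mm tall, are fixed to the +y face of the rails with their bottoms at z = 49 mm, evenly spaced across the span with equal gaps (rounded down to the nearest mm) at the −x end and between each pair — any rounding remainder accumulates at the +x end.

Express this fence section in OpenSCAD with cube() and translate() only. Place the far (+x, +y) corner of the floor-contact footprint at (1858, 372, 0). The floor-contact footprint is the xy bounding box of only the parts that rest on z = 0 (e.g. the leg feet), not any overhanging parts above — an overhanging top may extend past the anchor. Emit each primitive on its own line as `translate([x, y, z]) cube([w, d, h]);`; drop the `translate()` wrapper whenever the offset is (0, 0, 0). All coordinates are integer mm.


translate([208, 288, 0]) cube([84, 84, 1195]);
translate([1774, 288, 0]) cube([84, 84, 1195]);
translate([292, 288, 218]) cube([1482, 84, 64]);
translate([292, 288, 1015]) cube([1482, 84, 64]);
translate([341, 372, 49]) cube([61, 18, 1009]);
translate([451, 372, 49]) cube([61, 18, 1009]);
translate([561, 372, 49]) cube([61, 18, 1009]);
translate([671, 372, 49]) cube([61, 18, 1009]);
translate([781, 372, 49]) cube([61, 18, 1009]);
translate([891, 372, 49]) cube([61, 18, 1009]);
translate([1001, 372, 49]) cube([61, 18, 1009]);
translate([1111, 372, 49]) cube([61, 18, 1009]);
translate([1221, 372, 49]) cube([61, 18, 1009]);
translate([1331, 372, 49]) cube([61, 18, 1009]);
translate([1441, 372, 49]) cube([61, 18, 1009]);
translate([1551, 372, 49]) cube([61, 18, 1009]);
translate([1661, 372, 49]) cube([61, 18, 1009]);


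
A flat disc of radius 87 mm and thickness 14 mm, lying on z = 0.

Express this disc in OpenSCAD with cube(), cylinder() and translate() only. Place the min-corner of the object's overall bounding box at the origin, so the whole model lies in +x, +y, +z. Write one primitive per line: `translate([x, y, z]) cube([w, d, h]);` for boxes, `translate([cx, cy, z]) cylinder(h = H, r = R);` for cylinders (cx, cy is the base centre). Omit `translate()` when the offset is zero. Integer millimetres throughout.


translate([87, 87, 0]) cylinder(h = 14, r = 87);


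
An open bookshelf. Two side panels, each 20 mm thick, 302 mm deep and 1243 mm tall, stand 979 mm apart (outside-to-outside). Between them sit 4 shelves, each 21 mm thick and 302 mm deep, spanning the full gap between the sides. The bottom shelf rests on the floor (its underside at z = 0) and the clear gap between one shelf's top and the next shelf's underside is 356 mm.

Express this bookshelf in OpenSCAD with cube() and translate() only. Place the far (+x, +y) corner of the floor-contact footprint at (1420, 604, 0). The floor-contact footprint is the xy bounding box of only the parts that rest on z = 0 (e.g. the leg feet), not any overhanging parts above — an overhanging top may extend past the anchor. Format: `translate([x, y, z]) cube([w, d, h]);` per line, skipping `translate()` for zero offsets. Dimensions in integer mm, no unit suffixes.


translate([441, 302, 0]) cube([20, 302, 1243]);
translate([1400, 302, 0]) cube([20, 302, 1243]);
translate([461, 302, 0]) cube([939, 302, 21]);
translate([461, 302, 377]) cube([939, 302, 21]);
translate([461, 302, 754]) cube([939, 302, 21]);
translate([461, 302, 1131]) cube([939, 302, 21]);


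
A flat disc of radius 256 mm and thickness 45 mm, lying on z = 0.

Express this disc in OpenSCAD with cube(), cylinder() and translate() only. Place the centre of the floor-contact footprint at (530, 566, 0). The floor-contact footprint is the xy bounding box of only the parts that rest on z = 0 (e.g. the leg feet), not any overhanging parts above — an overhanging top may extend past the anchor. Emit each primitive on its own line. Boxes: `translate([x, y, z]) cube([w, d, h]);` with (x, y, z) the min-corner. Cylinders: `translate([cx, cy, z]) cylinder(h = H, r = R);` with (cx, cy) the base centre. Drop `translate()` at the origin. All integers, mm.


translate([530, 566, 0]) cylinder(h = 45, r = 256);


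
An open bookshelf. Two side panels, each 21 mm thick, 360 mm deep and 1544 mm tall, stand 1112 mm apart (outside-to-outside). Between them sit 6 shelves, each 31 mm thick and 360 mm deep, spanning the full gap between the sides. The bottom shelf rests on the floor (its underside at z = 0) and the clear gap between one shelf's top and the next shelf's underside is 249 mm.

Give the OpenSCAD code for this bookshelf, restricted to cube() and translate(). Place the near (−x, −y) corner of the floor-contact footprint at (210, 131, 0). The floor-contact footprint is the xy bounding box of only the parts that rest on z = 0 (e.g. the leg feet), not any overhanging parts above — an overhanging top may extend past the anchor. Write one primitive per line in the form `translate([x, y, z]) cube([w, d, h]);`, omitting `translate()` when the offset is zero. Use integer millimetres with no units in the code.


translate([210, 131, 0]) cube([21, 360, 1544]);
translate([1301, 131, 0]) cube([21, 360, 1544]);
translate([231, 131, 0]) cube([1070, 360, 31]);
translate([231, 131, 280]) cube([1070, 360, 31]);
translate([231, 131, 560]) cube([1070, 360, 31]);
translate([231, 131, 840]) cube([1070, 360, 31]);
translate([231, 131, 1120]) cube([1070, 360, 31]);
translate([231, 131, 1400]) cube([1070, 360, 31]);


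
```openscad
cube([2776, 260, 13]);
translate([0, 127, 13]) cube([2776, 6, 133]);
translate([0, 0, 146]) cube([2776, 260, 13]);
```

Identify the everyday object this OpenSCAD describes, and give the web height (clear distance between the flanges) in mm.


An I-beam. The web height is 133 mm.

Two wide flanges with a thin centred web — an I-beam. Overall 159 mm minus two 13 mm flanges gives a web of 159 − 2·13 = 133 mm.


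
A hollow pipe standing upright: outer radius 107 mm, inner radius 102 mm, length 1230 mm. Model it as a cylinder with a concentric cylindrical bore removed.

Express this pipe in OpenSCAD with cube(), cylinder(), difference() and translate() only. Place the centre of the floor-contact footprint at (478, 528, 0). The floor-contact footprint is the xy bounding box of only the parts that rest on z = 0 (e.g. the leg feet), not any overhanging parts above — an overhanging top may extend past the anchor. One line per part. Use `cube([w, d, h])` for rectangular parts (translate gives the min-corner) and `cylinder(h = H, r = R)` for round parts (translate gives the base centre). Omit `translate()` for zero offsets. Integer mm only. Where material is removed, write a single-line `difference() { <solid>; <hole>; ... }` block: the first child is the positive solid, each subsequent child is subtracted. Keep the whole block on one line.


difference() { translate([478, 528, 0]) cylinder(h = 1230, r = 107); translate([478, 528, 0]) cylinder(h = 1230, r = 102); }


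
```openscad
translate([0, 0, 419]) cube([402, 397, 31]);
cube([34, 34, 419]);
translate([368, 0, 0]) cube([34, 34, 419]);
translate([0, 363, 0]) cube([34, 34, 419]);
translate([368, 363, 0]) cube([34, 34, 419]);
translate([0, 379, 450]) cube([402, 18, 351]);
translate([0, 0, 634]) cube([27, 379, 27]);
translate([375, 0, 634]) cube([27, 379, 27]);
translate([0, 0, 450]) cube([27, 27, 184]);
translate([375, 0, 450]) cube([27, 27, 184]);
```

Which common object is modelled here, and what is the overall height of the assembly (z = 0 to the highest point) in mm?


A chair. The overall height is 801 mm.

A slab on four corner posts with a tall panel at the back — a chair. The seat slab sits at z = 419 with thickness 31, and the 351 mm backrest starts at the seat top, so the overall height is 419 + 31 + 351 = 801 mm.


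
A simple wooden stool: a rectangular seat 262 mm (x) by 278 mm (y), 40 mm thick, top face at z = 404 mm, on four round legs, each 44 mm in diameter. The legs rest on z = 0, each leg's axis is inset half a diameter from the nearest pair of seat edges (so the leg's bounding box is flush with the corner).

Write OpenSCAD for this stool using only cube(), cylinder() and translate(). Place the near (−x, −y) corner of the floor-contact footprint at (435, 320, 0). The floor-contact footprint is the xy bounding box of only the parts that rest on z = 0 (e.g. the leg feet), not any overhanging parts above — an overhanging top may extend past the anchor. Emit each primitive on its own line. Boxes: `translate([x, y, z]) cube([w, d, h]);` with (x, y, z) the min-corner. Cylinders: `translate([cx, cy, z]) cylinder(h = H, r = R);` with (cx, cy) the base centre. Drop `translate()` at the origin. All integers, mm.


translate([435, 320, 364]) cube([262, 278, 40]);
translate([457, 342, 0]) cylinder(h = 364, r = 22);
translate([675, 342, 0]) cylinder(h = 364, r = 22);
translate([457, 576, 0]) cylinder(h = 364, r = 22);
translate([675, 576, 0]) cylinder(h = 364, r = 22);


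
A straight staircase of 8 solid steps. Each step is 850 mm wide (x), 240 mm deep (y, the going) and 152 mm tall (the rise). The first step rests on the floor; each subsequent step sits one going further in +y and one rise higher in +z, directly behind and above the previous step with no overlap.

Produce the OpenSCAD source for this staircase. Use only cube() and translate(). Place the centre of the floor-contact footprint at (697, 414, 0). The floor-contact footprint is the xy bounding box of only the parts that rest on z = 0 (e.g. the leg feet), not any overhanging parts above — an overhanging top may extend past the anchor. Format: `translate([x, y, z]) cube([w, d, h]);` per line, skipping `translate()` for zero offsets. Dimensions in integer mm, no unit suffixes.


translate([272, 294, 0]) cube([850, 240, 152]);
translate([272, 534, 152]) cube([850, 240, 152]);
translate([272, 774, 304]) cube([850, 240, 152]);
translate([272, 1014, 456]) cube([850, 240, 152]);
translate([272, 1254, 608]) cube([850, 240, 152]);
translate([272, 1494, 760]) cube([850, 240, 152]);
translate([272, 1734, 912]) cube([850, 240, 152]);
translate([272, 1974, 1064]) cube([850, 240, 152]);


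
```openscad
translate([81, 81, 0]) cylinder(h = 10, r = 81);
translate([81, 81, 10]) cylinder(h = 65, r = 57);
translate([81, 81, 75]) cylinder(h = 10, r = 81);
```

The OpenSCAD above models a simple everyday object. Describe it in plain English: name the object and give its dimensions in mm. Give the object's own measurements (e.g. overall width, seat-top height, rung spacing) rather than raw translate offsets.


A spool: two coaxial disc flanges of radius 81 mm and thickness 10 mm, joined by a core cylinder of radius 57 mm and height 65 mm. The lower flange rests on z = 0 and the three cylinders share a vertical axis.


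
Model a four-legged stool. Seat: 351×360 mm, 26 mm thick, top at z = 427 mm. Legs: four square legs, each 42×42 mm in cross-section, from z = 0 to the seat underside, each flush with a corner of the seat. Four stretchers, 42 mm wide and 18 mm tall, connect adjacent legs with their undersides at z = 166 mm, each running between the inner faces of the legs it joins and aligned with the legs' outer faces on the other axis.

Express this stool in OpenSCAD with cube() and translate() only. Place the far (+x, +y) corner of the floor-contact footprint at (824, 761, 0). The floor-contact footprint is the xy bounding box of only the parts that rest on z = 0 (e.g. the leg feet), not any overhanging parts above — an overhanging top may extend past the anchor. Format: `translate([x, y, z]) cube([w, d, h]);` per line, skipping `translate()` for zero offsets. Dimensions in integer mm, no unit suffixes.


translate([473, 401, 401]) cube([351, 360, 26]);
translate([473, 401, 0]) cube([42, 42, 401]);
translate([782, 401, 0]) cube([42, 42, 401]);
translate([473, 719, 0]) cube([42, 42, 401]);
translate([782, 719, 0]) cube([42, 42, 401]);
translate([515, 401, 166]) cube([267, 42, 18]);
translate([515, 719, 166]) cube([267, 42, 18]);
translate([473, 443, 166]) cube([42, 276, 18]);
translate([782, 443, 166]) cube([42, 276, 18]);
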